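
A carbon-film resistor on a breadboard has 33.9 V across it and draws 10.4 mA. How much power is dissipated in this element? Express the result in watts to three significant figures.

0.353 W

With V and I both given, power follows immediately from P = V I.
P = 33.9 V × 0.01040 A = 0.3526 W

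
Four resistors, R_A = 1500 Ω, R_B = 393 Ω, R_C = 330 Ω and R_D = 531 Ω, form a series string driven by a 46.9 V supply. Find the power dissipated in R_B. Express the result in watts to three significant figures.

0.114 W

Since the resistors are in series they all carry the loop current I = V/R_total; the power in any one is I²R.
R_total = 1500 + 393 + 330 + 531 = 2754 Ω
I = V / R_total = 46.9 / 2754 = 0.01703 A
P_R_B = I² × R_B = (0.01703)² × 393 = 0.1140 W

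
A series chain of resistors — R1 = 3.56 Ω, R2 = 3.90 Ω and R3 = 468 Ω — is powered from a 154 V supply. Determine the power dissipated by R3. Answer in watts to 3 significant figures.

49.1 W

The current is common to all series resistors; compute it, then apply P = I²R for the target.
R_total = 3.56 + 3.90 + 468 = 475.5 Ω
I = V / R_total = 154 / 475.5 = 0.3239 A
P_R3 = I² × R3 = (0.3239)² × 468 = 49.10 W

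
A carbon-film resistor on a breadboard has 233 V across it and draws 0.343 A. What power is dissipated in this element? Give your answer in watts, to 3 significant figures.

With V and I both given, power follows immediately from P = V I.
P = 233 V × 0.3430 A = 79.92 W

79.9 W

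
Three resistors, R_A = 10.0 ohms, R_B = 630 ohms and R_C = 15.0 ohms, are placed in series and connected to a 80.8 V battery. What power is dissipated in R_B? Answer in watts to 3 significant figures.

9.59 W

Since the resistors are in series they all carry the loop current I = V/R_total; the power in any one is I²R.
R_total = 10.0 + 630 + 15.0 = 655.0 Ω
I = V / R_total = 80.8 / 655.0 = 0.1234 A
P_R_B = I² × R_B = (0.1234)² × 630 = 9.587 W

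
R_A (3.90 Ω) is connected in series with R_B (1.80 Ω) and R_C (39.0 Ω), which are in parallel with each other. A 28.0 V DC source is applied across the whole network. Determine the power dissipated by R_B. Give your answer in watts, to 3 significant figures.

40.8 W

Collapse R_B‖R_C to a single equivalent, reducing the network to two series elements.
R_p = (1.80×39.0)/(1.80+39.0) = 1.721 Ω
R_total = 3.90 + 1.721 = 5.621 Ω
I = V / R_total = 28.0 / 5.621 = 4.982 A
Voltage across the parallel pair: V_p = I × R_p = 4.982 × 1.721 = 8.571 V
R_B is across V_p, so use P = V²/R for that branch.
P_R_B = (8.571)² / 1.80 = 40.82 W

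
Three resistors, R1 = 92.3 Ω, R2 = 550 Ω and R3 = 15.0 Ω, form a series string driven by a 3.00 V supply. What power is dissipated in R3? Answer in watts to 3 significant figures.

0.000312 W

In a series string the same current flows through every resistor — find that current, then P = I²R for the one we want.
R_total = 92.3 + 550 + 15.0 = 657.3 Ω
I = V / R_total = 3.00 / 657.3 = 0.004564 A
P_R3 = I² × R3 = (0.004564)² × 15.0 = 0.0003125 W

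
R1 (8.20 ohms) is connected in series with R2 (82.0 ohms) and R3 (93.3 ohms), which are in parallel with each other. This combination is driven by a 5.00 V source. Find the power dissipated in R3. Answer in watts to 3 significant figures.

0.190 W

Replace R2 and R3 with their parallel equivalent so the circuit becomes R1 in series with R_p.
R_p = (82.0×93.3)/(82.0+93.3) = 43.64 Ω
R_total = 8.20 + 43.64 = 51.84 Ω
I = V / R_total = 5.00 / 51.84 = 0.09645 A
Voltage across the parallel pair: V_p = I × R_p = 0.09645 × 43.64 = 4.209 V
R3 sees V_p directly, so P = V_p² / R3.
P_R3 = (4.209)² / 93.3 = 0.1899 W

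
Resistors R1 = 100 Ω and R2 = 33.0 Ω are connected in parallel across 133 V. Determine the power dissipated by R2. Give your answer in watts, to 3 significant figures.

R2 sits directly across the source, so P = V²/R with V = 133 V.
P_R2 = V² / R2 = (133)² / 33.0 Ω = 536.0 W

536 W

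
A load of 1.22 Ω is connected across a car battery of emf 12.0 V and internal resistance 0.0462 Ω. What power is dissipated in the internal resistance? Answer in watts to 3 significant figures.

4.15 W

The source's internal resistance is just another series element carrying I; its dissipation is I²r.
I = ε / (r + R) = 12.0 / (0.0462 + 1.22) = 9.477 A
P_int = I² r = (9.477)² × 0.0462 = 4.150 W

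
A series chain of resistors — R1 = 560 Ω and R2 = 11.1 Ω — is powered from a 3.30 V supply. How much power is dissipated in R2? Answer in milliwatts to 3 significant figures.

0.371 mW

Series elements share the same current, so find I first, then use P = I²R.
R_total = 560 + 11.1 = 571.1 Ω
I = V / R_total = 3.30 / 571.1 = 0.005778 A
P_R2 = I² × R2 = (0.005778)² × 11.1 = 0.0003706 W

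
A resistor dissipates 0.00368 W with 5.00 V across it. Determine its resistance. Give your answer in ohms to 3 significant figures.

From P = V I = I²R = V²/R, with the two given quantities we get R = V² / P.
R = (5.00)² / 0.00368 = 6793 Ω

6790 Ω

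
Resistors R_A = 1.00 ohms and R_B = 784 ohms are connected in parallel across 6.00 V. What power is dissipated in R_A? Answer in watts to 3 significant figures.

36.0 W

The supply voltage appears across each parallel branch — just use P = V²/R_A.
P_R_A = V² / R_A = (6.00)² / 1.00 Ω = 36.00 W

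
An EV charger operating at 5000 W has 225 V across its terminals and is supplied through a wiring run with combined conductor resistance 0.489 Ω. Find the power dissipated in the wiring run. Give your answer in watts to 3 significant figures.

241 W

Line loss is just I²R for the cable — we know both I and R_line directly.
I = P / V = 5000 / 225 = 22.22 A through the wiring run.
P_line = I² R_line = (22.22)² × 0.489 = 241.5 W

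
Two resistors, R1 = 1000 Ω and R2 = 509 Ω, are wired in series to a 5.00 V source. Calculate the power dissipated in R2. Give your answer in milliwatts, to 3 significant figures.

5.59 mW

In a series string the same current flows through every resistor — find that current, then P = I²R for the one we want.
R_total = 1000 + 509 = 1509 Ω
I = V / R_total = 5.00 / 1509 = 0.003313 A
P_R2 = I² × R2 = (0.003313)² × 509 = 0.005588 W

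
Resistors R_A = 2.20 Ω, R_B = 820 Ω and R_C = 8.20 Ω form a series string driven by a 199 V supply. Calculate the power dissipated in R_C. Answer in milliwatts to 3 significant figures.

Series elements share the same current, so find I first, then use P = I²R.
R_total = 2.20 + 820 + 8.20 = 830.4 Ω
I = V / R_total = 199 / 830.4 = 0.2396 A
P_R_C = I² × R_C = (0.2396)² × 8.20 = 0.4709 W

471 mW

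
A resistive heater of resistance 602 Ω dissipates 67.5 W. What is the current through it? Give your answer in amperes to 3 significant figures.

Inverting the appropriate power form: I = √(P / R).
I = √(67.5 / 602) = 0.3349 A

0.335 A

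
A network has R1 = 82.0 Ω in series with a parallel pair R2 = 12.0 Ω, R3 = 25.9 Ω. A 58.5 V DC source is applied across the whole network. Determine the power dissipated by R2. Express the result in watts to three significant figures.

Reduce the parallel pair to R_p first; the network is then a simple series string.
R_p = (12.0×25.9)/(12.0+25.9) = 8.201 Ω
R_total = 82.0 + 8.201 = 90.20 Ω
I = V / R_total = 58.5 / 90.20 = 0.6486 A
Voltage across the parallel pair: V_p = I × R_p = 0.6486 × 8.201 = 5.318 V
R2 sees V_p directly, so P = V_p² / R2.
P_R2 = (5.318)² / 12.0 = 2.357 W

2.36 W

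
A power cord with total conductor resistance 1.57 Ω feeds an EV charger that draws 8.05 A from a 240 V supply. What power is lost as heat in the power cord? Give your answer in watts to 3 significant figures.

102 W

Only the current and the line resistance are needed for the I²R loss.
The power cord carries the full 8.05 A.
P_line = I² R_line = (8.050)² × 1.57 = 101.7 W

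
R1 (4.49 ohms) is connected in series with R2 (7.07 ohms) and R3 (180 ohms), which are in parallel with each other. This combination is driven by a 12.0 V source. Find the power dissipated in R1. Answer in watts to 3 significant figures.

5.07 W

First combine the parallel branches into one equivalent R_p, then R1 + R_p is a series pair.
R_p = (7.07×180)/(7.07+180) = 6.803 Ω
R_total = 4.49 + 6.803 = 11.29 Ω
I = V / R_total = 12.0 / 11.29 = 1.063 A
R1 is in the main series path, so its power is I²R1.
P_R1 = (1.063)² × 4.49 = 5.070 W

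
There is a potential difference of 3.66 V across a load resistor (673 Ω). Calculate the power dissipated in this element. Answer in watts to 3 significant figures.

V and R are stated; P = V²/R avoids computing the current.
P = (3.66 V)² / 673 Ω = 0.01990 W

0.0199 W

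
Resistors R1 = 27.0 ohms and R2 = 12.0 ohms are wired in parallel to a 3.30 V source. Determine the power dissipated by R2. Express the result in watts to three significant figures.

Parallel branches share the same voltage; P = V²/R gives the branch power in one step.
P_R2 = V² / R2 = (3.30)² / 12.0 Ω = 0.9075 W

0.907 W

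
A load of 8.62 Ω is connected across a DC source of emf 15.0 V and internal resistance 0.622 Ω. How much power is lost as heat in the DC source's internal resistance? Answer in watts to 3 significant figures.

r is in series with the load, so it carries the full circuit current — the loss in it is I²r.
I = ε / (r + R) = 15.0 / (0.622 + 8.62) = 1.623 A
P_int = I² r = (1.623)² × 0.622 = 1.638 W

1.64 W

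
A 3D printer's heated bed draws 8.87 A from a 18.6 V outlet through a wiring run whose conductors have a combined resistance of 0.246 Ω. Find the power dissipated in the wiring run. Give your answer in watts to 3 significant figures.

Line loss is just I²R for the cable — we know both I and R_line directly.
The wiring run carries the full 8.87 A.
P_line = I² R_line = (8.870)² × 0.246 = 19.35 W

19.4 W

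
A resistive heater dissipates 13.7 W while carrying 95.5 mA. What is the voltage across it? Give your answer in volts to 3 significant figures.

143 V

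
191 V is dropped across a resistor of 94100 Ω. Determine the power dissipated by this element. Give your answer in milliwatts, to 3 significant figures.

388 mW

V and R are stated; P = V²/R avoids computing the current.
P = (191 V)² / 94100 Ω = 0.3877 W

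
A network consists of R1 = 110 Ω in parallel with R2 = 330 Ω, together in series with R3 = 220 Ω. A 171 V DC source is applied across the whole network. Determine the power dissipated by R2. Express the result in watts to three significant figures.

Collapse the R1‖R2 pair into one equivalent R_p; then R_p and R3 form a series string.
R_p = (110×330)/(110+330) = 82.50 Ω
R_total = R_p + 220 = 82.50 + 220 = 302.5 Ω
I = V / R_total = 171 / 302.5 = 0.5653 A
Voltage across the parallel pair: V_p = I × R_p = 0.5653 × 82.50 = 46.64 V
R2 has V_p across it, so P = V_p²/R2.
P_R2 = (46.64)² / 330 = 6.591 W

6.59 W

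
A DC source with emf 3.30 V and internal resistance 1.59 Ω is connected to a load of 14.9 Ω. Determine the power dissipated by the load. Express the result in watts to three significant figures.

0.597 W

The internal resistance and the load are in series, so the same I flows through both; get I from ε/(r+R), then I²R for the load.
I = ε / (r + R) = 3.30 / (1.59 + 14.9) = 0.2001 A
P_load = I² R = (0.2001)² × 14.9 = 0.5967 W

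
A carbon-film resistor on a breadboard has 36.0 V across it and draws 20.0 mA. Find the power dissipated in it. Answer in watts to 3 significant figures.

0.720 W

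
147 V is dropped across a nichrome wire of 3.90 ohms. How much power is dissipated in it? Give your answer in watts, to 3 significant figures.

5540 W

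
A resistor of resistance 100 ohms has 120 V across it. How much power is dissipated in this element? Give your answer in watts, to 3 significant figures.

Voltage and resistance are given, so P = V²/R is the one-step route.
P = (120 V)² / 100 Ω = 144.0 W

144 W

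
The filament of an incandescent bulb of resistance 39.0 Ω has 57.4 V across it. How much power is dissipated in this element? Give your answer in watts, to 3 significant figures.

We know the drop across the element and its resistance — P = V²/R, one step.
P = (57.4 V)² / 39.0 Ω = 84.48 W

84.5 W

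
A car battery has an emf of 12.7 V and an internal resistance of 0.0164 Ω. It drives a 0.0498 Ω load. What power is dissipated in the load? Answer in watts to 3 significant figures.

1830 W

The internal resistance and the load are in series, so the same I flows through both; get I from ε/(r+R), then I²R for the load.
I = ε / (r + R) = 12.7 / (0.0164 + 0.0498) = 191.8 A
P_load = I² R = (191.8)² × 0.0498 = 1833 W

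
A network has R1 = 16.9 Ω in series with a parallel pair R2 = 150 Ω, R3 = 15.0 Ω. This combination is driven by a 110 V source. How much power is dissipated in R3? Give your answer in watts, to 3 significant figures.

161 W

Replace R2 and R3 with their parallel equivalent so the circuit becomes R1 in series with R_p.
R_p = (150×15.0)/(150+15.0) = 13.64 Ω
R_total = 16.9 + 13.64 = 30.54 Ω
I = V / R_total = 110 / 30.54 = 3.602 A
Voltage across the parallel pair: V_p = I × R_p = 3.602 × 13.64 = 49.12 V
R3 sees V_p directly, so P = V_p² / R3.
P_R3 = (49.12)² / 15.0 = 160.9 W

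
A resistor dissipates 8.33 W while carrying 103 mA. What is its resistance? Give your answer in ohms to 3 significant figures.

From P = V I = I²R = V²/R, with the two given quantities we get R = P / I².
R = 8.33 / (0.1030)² = 785.2 Ω

785 Ω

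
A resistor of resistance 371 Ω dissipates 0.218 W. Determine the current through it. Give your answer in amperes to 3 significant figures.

0.0242 A

Inverting the appropriate power form: I = √(P / R).
I = √(0.218 / 371) = 0.02424 A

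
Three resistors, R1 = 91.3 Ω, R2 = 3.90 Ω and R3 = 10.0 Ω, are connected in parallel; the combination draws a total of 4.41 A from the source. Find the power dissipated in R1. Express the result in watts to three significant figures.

1.58 W

Only the total current is stated, so first find the parallel equivalent to get the voltage across the combination.
1/R_eq = 1/91.3 + 1/3.90 + 1/10.0 ⇒ R_eq = 2.722 Ω
V = I_total × R_eq = 4.410 × 2.722 = 12.00 V
P_R1 = V² / R1 = (12.00)² / 91.3 = 1.578 W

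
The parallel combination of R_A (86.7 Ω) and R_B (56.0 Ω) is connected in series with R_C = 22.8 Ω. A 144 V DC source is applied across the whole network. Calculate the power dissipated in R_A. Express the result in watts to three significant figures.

85.7 W

Collapse the R_A‖R_B pair into one equivalent R_p; then R_p and R_C form a series string.
R_p = (86.7×56.0)/(86.7+56.0) = 34.02 Ω
R_total = R_p + 22.8 = 34.02 + 22.8 = 56.82 Ω
I = V / R_total = 144 / 56.82 = 2.534 A
Voltage across the parallel pair: V_p = I × R_p = 2.534 × 34.02 = 86.22 V
Use P = V²/R for R_A with V = V_p.
P_R_A = (86.22)² / 86.7 = 85.75 W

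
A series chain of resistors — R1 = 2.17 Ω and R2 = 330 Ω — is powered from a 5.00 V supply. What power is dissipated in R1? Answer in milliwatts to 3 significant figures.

0.492 mW

The current is common to all series resistors; compute it, then apply P = I²R for the target.
R_total = 2.17 + 330 = 332.2 Ω
I = V / R_total = 5.00 / 332.2 = 0.01505 A
P_R1 = I² × R1 = (0.01505)² × 2.17 = 0.0004917 W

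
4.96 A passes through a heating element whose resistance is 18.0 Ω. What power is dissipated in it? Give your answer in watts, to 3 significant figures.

443 W

Current and resistance are given, so P = I²R is the direct form.
P = (4.960 A)² × 18.0 Ω = 442.8 W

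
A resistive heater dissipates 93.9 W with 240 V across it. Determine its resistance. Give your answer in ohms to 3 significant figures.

613 Ω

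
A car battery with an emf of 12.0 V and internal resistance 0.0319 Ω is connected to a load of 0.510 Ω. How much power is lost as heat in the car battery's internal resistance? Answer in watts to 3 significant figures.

15.6 W

The internal resistance carries the same current as the load; P_int = I²r.
I = ε / (r + R) = 12.0 / (0.0319 + 0.510) = 22.14 A
P_int = I² r = (22.14)² × 0.0319 = 15.64 W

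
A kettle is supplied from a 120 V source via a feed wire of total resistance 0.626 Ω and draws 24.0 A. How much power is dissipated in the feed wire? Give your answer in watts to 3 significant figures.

Line loss is just I²R for the cable — we know both I and R_line directly.
The feed wire carries the full 24.0 A.
P_line = I² R_line = (24.00)² × 0.626 = 360.6 W

361 W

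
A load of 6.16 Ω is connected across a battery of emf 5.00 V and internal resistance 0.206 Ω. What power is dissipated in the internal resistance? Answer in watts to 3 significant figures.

0.127 W

r is in series with the load, so it carries the full circuit current — the loss in it is I²r.
I = ε / (r + R) = 5.00 / (0.206 + 6.16) = 0.7854 A
P_int = I² r = (0.7854)² × 0.206 = 0.1271 W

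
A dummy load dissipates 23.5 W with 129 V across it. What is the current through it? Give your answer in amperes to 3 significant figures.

0.182 A

Rearranging the power relation for the two known quantities gives I = P / V.
I = 23.5 / 129 = 0.1822 A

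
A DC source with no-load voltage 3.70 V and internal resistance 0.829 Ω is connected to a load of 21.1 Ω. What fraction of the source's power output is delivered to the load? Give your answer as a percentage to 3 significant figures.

Efficiency is P_load / P_total. With a series r and R sharing the same I, P = I²R for each, so η = R/(R+r).
η = R / (R + r) = 21.1 / (21.1 + 0.829) = 0.9622

96.2 %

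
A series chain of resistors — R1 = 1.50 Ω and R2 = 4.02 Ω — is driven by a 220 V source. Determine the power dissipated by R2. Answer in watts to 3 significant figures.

Every series element carries the same I. Get I from the total resistance, then P = I² × R2.
R_total = 1.50 + 4.02 = 5.520 Ω
I = V / R_total = 220 / 5.520 = 39.86 A
P_R2 = I² × R2 = (39.86)² × 4.02 = 6385 W

6390 W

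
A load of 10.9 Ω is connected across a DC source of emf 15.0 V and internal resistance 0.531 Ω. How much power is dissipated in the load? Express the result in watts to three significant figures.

18.8 W

With r and R in series, I = ε/(r+R); the load dissipates I²R.
I = ε / (r + R) = 15.0 / (0.531 + 10.9) = 1.312 A
P_load = I² R = (1.312)² × 10.9 = 18.77 W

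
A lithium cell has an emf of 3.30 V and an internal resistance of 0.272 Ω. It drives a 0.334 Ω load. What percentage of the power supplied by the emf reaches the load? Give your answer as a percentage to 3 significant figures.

Both r and R carry the same current, so the power split is just the resistance split: η = R/(R+r).
η = R / (R + r) = 0.334 / (0.334 + 0.272) = 0.5512

55.1 %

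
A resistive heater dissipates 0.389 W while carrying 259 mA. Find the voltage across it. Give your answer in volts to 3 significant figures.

Rearranging the power relation for the two known quantities gives V = P / I.
V = 0.389 / 0.2590 = 1.502 V

1.50 V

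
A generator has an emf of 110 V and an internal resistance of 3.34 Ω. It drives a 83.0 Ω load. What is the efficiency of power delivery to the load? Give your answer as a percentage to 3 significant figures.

96.1 %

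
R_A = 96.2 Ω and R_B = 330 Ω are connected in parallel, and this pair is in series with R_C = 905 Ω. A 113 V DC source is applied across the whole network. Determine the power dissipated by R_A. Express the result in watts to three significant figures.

0.768 W

First find R_p for the parallel pair, then treat R_p + R_C as a series loop.
R_p = (96.2×330)/(96.2+330) = 74.49 Ω
R_total = R_p + 905 = 74.49 + 905 = 979.5 Ω
I = V / R_total = 113 / 979.5 = 0.1154 A
Voltage across the parallel pair: V_p = I × R_p = 0.1154 × 74.49 = 8.593 V
R_A has V_p across it, so P = V_p²/R_A.
P_R_A = (8.593)² / 96.2 = 0.7676 W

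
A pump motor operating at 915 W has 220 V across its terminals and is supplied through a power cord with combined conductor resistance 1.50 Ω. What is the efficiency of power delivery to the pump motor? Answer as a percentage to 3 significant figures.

97.2 %

I = P / V = 915 / 220 = 4.159 A through the power cord.
P_line = I² R_line = (4.159)² × 1.50 = 25.95 W
P_source = P_load + P_line = 915.0 + 25.95 = 940.9 W
η = P_load / P_source = 915.0 / 940.9 = 0.9724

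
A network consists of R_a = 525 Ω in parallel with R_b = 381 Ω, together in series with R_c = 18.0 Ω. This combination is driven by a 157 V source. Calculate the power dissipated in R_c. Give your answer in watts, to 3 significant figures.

Reduce the parallel combination to a single R_p; the circuit then becomes R_p in series with the remaining resistor.
R_p = (525×381)/(525+381) = 220.8 Ω
R_total = R_p + 18.0 = 220.8 + 18.0 = 238.8 Ω
I = V / R_total = 157 / 238.8 = 0.6575 A
R_c is the series element, so its power is I²R.
P_R_c = (0.6575)² × 18.0 = 7.782 W

7.78 W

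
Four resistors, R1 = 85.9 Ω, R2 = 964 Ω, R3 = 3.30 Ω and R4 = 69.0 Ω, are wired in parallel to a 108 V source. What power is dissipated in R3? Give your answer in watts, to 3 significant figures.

3530 W

Every branch has 108 V across it, so for R3 the power is simply V²/R.
P_R3 = V² / R3 = (108)² / 3.30 Ω = 3535 W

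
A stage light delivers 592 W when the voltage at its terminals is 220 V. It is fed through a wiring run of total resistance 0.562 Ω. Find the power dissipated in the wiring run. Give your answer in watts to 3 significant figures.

Only the current and the line resistance are needed for the I²R loss.
I = P / V = 592 / 220 = 2.691 A through the wiring run.
P_line = I² R_line = (2.691)² × 0.562 = 4.069 W

4.07 W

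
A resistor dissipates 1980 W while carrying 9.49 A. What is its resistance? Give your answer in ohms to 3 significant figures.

22.0 Ω

Inverting the appropriate power form: R = P / I².
R = 1980 / (9.490)² = 21.99 Ω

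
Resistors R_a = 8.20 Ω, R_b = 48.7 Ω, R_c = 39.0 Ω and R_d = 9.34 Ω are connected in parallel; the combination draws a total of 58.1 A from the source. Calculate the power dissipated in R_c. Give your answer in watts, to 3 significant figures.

We need the common branch voltage; get it from I_total × R_eq, then P = V²/R for the branch.
1/R_eq = 1/8.20 + 1/48.7 + 1/39.0 + 1/9.34 ⇒ R_eq = 3.634 Ω
V = I_total × R_eq = 58.10 × 3.634 = 211.1 V
P_R_c = V² / R_c = (211.1)² / 39.0 = 1143 W

1140 W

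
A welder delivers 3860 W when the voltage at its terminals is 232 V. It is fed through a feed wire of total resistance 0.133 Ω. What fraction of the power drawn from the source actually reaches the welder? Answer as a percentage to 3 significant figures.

I = P / V = 3860 / 232 = 16.64 A through the feed wire.
P_line = I² R_line = (16.64)² × 0.133 = 36.82 W
P_source = P_load + P_line = 3860 + 36.82 = 3897 W
η = P_load / P_source = 3860 / 3897 = 0.9906

99.1 %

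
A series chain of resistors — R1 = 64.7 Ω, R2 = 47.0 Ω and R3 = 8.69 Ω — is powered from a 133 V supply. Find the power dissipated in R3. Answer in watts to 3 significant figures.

10.6 W

In a series string the same current flows through every resistor — find that current, then P = I²R for the one we want.
R_total = 64.7 + 47.0 + 8.69 = 120.4 Ω
I = V / R_total = 133 / 120.4 = 1.105 A
P_R3 = I² × R3 = (1.105)² × 8.69 = 10.61 W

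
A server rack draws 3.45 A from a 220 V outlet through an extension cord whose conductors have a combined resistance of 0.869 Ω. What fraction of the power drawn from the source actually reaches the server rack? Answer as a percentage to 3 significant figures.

98.6 %

The extension cord carries the full 3.45 A.
P_line = I² R_line = (3.450)² × 0.869 = 10.34 W
P_source = V I = 220 × 3.450 = 759.0 W; P_load = 748.7 W
η = P_load / P_source = 748.7 / 759.0 = 0.9864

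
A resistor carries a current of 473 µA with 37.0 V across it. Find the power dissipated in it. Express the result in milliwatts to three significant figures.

17.5 mW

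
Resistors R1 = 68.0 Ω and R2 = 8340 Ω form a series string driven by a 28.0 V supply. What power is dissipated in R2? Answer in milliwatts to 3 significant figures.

Since the resistors are in series they all carry the loop current I = V/R_total; the power in any one is I²R.
R_total = 68.0 + 8340 = 8408 Ω
I = V / R_total = 28.0 / 8408 = 0.003330 A
P_R2 = I² × R2 = (0.003330)² × 8340 = 0.09249 W

92.5 mW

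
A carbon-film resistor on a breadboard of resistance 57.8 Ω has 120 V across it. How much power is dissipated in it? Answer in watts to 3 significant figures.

We know the drop across the element and its resistance — P = V²/R, one step.
P = (120 V)² / 57.8 Ω = 249.1 W

249 W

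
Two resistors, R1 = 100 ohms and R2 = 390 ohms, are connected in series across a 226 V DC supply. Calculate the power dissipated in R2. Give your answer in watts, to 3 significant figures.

83.0 W

The current is common to all series resistors; compute it, then apply P = I²R for the target.
R_total = 100 + 390 = 490.0 Ω
I = V / R_total = 226 / 490.0 = 0.4612 A
P_R2 = I² × R2 = (0.4612)² × 390 = 82.96 W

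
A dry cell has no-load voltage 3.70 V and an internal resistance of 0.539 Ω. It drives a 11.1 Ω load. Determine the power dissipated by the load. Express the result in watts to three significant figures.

1.12 W

The internal resistance and the load are in series, so the same I flows through both; get I from ε/(r+R), then I²R for the load.
I = ε / (r + R) = 3.70 / (0.539 + 11.1) = 0.3179 A
P_load = I² R = (0.3179)² × 11.1 = 1.122 W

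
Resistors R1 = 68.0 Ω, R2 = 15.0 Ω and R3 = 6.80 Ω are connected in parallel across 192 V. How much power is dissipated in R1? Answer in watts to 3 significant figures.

542 W

R1 sits directly across the source, so P = V²/R with V = 192 V.
P_R1 = V² / R1 = (192)² / 68.0 Ω = 542.1 W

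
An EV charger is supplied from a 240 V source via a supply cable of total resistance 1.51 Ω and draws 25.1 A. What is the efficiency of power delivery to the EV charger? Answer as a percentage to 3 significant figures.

84.2 %

The supply cable carries the full 25.1 A.
P_line = I² R_line = (25.10)² × 1.51 = 951.3 W
P_source = V I = 240 × 25.10 = 6024 W; P_load = 5073 W
η = P_load / P_source = 5073 / 6024 = 0.8421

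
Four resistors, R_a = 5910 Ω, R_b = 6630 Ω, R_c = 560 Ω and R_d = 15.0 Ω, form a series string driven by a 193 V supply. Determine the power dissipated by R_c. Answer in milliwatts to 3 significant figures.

121 mW

The current is common to all series resistors; compute it, then apply P = I²R for the target.
R_total = 5910 + 6630 + 560 + 15.0 = 13120 Ω
I = V / R_total = 193 / 13120 = 0.01472 A
P_R_c = I² × R_c = (0.01472)² × 560 = 0.1213 W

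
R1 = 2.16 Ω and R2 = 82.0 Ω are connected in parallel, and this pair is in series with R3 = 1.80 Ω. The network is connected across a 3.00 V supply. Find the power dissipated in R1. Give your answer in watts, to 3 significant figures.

Combine R1 and R2 into their parallel equivalent first, reducing the network to two series resistors.
R_p = (2.16×82.0)/(2.16+82.0) = 2.105 Ω
R_total = R_p + 1.80 = 2.105 + 1.80 = 3.905 Ω
I = V / R_total = 3.00 / 3.905 = 0.7683 A
Voltage across the parallel pair: V_p = I × R_p = 0.7683 × 2.105 = 1.617 V
R1 has V_p across it, so P = V_p²/R1.
P_R1 = (1.617)² / 2.16 = 1.211 W

1.21 W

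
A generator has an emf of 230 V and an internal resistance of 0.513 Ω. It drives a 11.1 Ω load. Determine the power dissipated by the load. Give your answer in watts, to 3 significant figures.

4350 W

With r and R in series, I = ε/(r+R); the load dissipates I²R.
I = ε / (r + R) = 230 / (0.513 + 11.1) = 19.81 A
P_load = I² R = (19.81)² × 11.1 = 4354 W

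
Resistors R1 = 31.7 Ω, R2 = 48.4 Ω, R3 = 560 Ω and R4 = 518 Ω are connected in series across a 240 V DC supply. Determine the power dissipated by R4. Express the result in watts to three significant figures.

Since the resistors are in series they all carry the loop current I = V/R_total; the power in any one is I²R.
R_total = 31.7 + 48.4 + 560 + 518 = 1158 Ω
I = V / R_total = 240 / 1158 = 0.2072 A
P_R4 = I² × R4 = (0.2072)² × 518 = 22.25 W

22.2 W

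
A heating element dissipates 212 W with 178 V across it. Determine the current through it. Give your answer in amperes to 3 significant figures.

Rearranging the power relation for the two known quantities gives I = P / V.
I = 212 / 178 = 1.191 A

1.19 A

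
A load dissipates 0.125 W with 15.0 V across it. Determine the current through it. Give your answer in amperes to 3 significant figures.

Rearranging the power relation for the two known quantities gives I = P / V.
I = 0.125 / 15.0 = 0.008333 A

0.00833 A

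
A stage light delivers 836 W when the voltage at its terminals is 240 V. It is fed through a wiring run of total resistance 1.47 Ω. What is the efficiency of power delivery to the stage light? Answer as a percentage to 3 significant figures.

I = P / V = 836 / 240 = 3.483 A through the wiring run.
P_line = I² R_line = (3.483)² × 1.47 = 17.84 W
P_source = P_load + P_line = 836.0 + 17.84 = 853.8 W
η = P_load / P_source = 836.0 / 853.8 = 0.9791

97.9 %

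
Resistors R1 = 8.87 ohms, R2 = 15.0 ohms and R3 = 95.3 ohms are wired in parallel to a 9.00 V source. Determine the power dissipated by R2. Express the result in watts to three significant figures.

5.40 W

Parallel branches share the same voltage; P = V²/R gives the branch power in one step.
P_R2 = V² / R2 = (9.00)² / 15.0 Ω = 5.400 W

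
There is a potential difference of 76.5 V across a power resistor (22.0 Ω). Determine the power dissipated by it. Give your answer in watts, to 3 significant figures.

We know the drop across the element and its resistance — P = V²/R, one step.
P = (76.5 V)² / 22.0 Ω = 266.0 W

266 W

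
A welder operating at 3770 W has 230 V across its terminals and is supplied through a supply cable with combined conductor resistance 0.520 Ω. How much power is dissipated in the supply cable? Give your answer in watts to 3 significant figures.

140 W

The supply cable is a series resistance carrying the load current; its dissipation is I²R_line.
I = P / V = 3770 / 230 = 16.39 A through the supply cable.
P_line = I² R_line = (16.39)² × 0.520 = 139.7 W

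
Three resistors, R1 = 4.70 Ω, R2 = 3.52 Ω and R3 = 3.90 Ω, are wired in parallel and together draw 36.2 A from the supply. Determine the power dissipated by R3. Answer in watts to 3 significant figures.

We need the common branch voltage; get it from I_total × R_eq, then P = V²/R for the branch.
1/R_eq = 1/4.70 + 1/3.52 + 1/3.90 ⇒ R_eq = 1.328 Ω
V = I_total × R_eq = 36.20 × 1.328 = 48.06 V
P_R3 = V² / R3 = (48.06)² / 3.90 = 592.2 W

592 W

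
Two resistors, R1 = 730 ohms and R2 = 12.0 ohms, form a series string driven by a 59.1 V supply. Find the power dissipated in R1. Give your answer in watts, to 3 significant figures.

4.63 W

Since the resistors are in series they all carry the loop current I = V/R_total; the power in any one is I²R.
R_total = 730 + 12.0 = 742.0 Ω
I = V / R_total = 59.1 / 742.0 = 0.07965 A
P_R1 = I² × R1 = (0.07965)² × 730 = 4.631 W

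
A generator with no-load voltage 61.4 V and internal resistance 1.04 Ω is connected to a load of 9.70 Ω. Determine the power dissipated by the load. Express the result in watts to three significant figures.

317 W

With r and R in series, I = ε/(r+R); the load dissipates I²R.
I = ε / (r + R) = 61.4 / (1.04 + 9.70) = 5.717 A
P_load = I² R = (5.717)² × 9.70 = 317.0 W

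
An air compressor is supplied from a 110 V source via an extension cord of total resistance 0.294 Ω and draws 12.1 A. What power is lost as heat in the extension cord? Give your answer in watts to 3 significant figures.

Line loss is just I²R for the cable — we know both I and R_line directly.
The extension cord carries the full 12.1 A.
P_line = I² R_line = (12.10)² × 0.294 = 43.04 W

43.0 W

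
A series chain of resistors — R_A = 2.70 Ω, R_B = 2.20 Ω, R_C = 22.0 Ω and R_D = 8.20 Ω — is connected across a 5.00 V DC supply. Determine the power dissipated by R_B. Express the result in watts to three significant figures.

Every series element carries the same I. Get I from the total resistance, then P = I² × R_B.
R_total = 2.70 + 2.20 + 22.0 + 8.20 = 35.10 Ω
I = V / R_total = 5.00 / 35.10 = 0.1425 A
P_R_B = I² × R_B = (0.1425)² × 2.20 = 0.04464 W

0.0446 W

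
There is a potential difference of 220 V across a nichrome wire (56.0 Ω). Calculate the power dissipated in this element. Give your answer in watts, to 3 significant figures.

We know the drop across the element and its resistance — P = V²/R, one step.
P = (220 V)² / 56.0 Ω = 864.3 W

864 W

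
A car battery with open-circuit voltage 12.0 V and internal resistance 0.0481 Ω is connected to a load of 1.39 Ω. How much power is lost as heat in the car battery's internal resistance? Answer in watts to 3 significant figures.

3.35 W

The internal resistance carries the same current as the load; P_int = I²r.
I = ε / (r + R) = 12.0 / (0.0481 + 1.39) = 8.344 A
P_int = I² r = (8.344)² × 0.0481 = 3.349 W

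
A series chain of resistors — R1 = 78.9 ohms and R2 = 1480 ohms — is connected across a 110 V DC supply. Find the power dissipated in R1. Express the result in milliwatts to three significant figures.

Series elements share the same current, so find I first, then use P = I²R.
R_total = 78.9 + 1480 = 1559 Ω
I = V / R_total = 110 / 1559 = 0.07056 A
P_R1 = I² × R1 = (0.07056)² × 78.9 = 0.3928 W

393 mW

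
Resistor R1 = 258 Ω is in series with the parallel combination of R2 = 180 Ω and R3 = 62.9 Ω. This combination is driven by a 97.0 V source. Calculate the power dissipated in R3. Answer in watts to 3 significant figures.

First combine the parallel branches into one equivalent R_p, then R1 + R_p is a series pair.
R_p = (180×62.9)/(180+62.9) = 46.61 Ω
R_total = 258 + 46.61 = 304.6 Ω
I = V / R_total = 97.0 / 304.6 = 0.3184 A
Voltage across the parallel pair: V_p = I × R_p = 0.3184 × 46.61 = 14.84 V
R3 sees V_p directly, so P = V_p² / R3.
P_R3 = (14.84)² / 62.9 = 3.503 W

3.50 W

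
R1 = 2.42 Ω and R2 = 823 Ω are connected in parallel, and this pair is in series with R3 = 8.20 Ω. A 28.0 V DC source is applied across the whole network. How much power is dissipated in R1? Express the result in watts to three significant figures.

16.7 W

Reduce the parallel combination to a single R_p; the circuit then becomes R_p in series with the remaining resistor.
R_p = (2.42×823)/(2.42+823) = 2.413 Ω
R_total = R_p + 8.20 = 2.413 + 8.20 = 10.61 Ω
I = V / R_total = 28.0 / 10.61 = 2.638 A
Voltage across the parallel pair: V_p = I × R_p = 2.638 × 2.413 = 6.366 V
R1 has V_p across it, so P = V_p²/R1.
P_R1 = (6.366)² / 2.42 = 16.75 W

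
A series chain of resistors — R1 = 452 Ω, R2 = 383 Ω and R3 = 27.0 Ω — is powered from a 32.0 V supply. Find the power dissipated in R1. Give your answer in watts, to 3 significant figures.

In a series string the same current flows through every resistor — find that current, then P = I²R for the one we want.
R_total = 452 + 383 + 27.0 = 862.0 Ω
I = V / R_total = 32.0 / 862.0 = 0.03712 A
P_R1 = I² × R1 = (0.03712)² × 452 = 0.6229 W

0.623 W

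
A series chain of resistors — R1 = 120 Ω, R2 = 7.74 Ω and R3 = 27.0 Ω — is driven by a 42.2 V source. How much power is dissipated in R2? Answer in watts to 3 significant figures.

0.576 W

Series elements share the same current, so find I first, then use P = I²R.
R_total = 120 + 7.74 + 27.0 = 154.7 Ω
I = V / R_total = 42.2 / 154.7 = 0.2727 A
P_R2 = I² × R2 = (0.2727)² × 7.74 = 0.5757 W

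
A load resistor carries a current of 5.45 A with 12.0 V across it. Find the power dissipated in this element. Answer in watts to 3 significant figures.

With V and I both given, power follows immediately from P = V I.
P = 12.0 V × 5.450 A = 65.40 W

65.4 W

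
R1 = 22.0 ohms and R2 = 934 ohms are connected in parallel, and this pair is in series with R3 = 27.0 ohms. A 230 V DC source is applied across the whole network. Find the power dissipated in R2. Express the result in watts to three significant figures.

Reduce the parallel combination to a single R_p; the circuit then becomes R_p in series with the remaining resistor.
R_p = (22.0×934)/(22.0+934) = 21.49 Ω
R_total = R_p + 27.0 = 21.49 + 27.0 = 48.49 Ω
I = V / R_total = 230 / 48.49 = 4.743 A
Voltage across the parallel pair: V_p = I × R_p = 4.743 × 21.49 = 101.9 V
R2 sits across V_p; its power is V_p²/R.
P_R2 = (101.9)² / 934 = 11.13 W

11.1 W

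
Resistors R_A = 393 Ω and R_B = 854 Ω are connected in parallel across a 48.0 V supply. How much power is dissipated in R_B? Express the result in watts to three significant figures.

Every branch has 48.0 V across it, so for R_B the power is simply V²/R.
P_R_B = V² / R_B = (48.0)² / 854 Ω = 2.698 W

2.70 W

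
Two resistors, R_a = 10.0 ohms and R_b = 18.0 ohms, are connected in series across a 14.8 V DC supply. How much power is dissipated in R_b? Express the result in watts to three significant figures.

Since the resistors are in series they all carry the loop current I = V/R_total; the power in any one is I²R.
R_total = 10.0 + 18.0 = 28.00 Ω
I = V / R_total = 14.8 / 28.00 = 0.5286 A
P_R_b = I² × R_b = (0.5286)² × 18.0 = 5.029 W

5.03 W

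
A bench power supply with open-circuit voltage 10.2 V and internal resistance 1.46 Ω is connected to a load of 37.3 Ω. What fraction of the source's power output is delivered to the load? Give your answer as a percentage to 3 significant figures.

Both r and R carry the same current, so the power split is just the resistance split: η = R/(R+r).
η = R / (R + r) = 37.3 / (37.3 + 1.46) = 0.9623

96.2 %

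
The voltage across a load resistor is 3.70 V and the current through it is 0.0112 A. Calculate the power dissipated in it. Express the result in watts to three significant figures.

Since both terminal voltage and current are stated, P = V I gives the power in one step.
P = 3.70 V × 0.01120 A = 0.04144 W

0.0414 W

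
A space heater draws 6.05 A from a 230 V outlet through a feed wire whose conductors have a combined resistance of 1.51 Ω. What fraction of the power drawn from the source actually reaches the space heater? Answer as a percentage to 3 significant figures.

96.0 %

The feed wire carries the full 6.05 A.
P_line = I² R_line = (6.050)² × 1.51 = 55.27 W
P_source = V I = 230 × 6.050 = 1392 W; P_load = 1336 W
η = P_load / P_source = 1336 / 1392 = 0.9603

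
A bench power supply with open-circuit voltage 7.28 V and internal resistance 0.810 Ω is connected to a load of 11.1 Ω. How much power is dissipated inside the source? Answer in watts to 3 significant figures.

The source's internal resistance is just another series element carrying I; its dissipation is I²r.
I = ε / (r + R) = 7.28 / (0.810 + 11.1) = 0.6113 A
P_int = I² r = (0.6113)² × 0.810 = 0.3026 W

0.303 W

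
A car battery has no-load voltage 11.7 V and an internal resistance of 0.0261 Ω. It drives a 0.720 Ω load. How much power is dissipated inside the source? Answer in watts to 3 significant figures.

6.42 W

r is in series with the load, so it carries the full circuit current — the loss in it is I²r.
I = ε / (r + R) = 11.7 / (0.0261 + 0.720) = 15.68 A
P_int = I² r = (15.68)² × 0.0261 = 6.418 W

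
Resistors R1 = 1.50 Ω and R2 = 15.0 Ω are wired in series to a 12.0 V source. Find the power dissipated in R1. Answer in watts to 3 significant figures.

0.793 W

The current is common to all series resistors; compute it, then apply P = I²R for the target.
R_total = 1.50 + 15.0 = 16.50 Ω
I = V / R_total = 12.0 / 16.50 = 0.7273 A
P_R1 = I² × R1 = (0.7273)² × 1.50 = 0.7934 W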